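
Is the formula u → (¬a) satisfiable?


Search for a satisfying assignment over {a, u}.
Try a=F, u=F: the formula evaluates to T.
A satisfying assignment exists.

Satisfiable.


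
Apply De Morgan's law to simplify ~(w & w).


De Morgan: the negation of a conjunction is the disjunction of the negations.
Distribute ~ across &, flipping it to |, and negate each literal.

(~w) | (~w)


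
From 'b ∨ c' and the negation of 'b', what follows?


Disjunctive syllogism: from (P ∨ Q) and ¬P, infer Q.
One disjunct, 'b', is ruled out; the other must hold.

c


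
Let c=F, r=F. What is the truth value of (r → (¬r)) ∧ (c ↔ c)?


Substitute c=F, r=F:
¬r = T
r → (¬r) = F → T = T
c ↔ c = F ↔ F = T
(r → (¬r)) ∧ (c ↔ c) = T ∧ T = T

T


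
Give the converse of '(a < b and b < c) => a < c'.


The converse of (P → Q) is (Q → P). It is not in general equivalent to the original.
Here P = '(a < b and b < c)' and Q = 'a < c'.

If a < c, then (a < b and b < c).


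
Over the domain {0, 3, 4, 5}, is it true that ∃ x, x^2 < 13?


Evaluate the predicate on each element: 0:T, 3:T, 4:F, 5:F.
Witness x = 0 satisfies the predicate.

T


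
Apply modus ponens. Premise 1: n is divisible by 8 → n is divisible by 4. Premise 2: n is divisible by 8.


Modus ponens: from (P → Q) and P, infer Q.
P = 'n is divisible by 8' is asserted, and P → Q holds, so Q follows.

n is divisible by 4.


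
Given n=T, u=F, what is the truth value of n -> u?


Implication is false only when antecedent is true and consequent is false.
Substitute: n=T, u=F.
T -> F evaluates to F.

F


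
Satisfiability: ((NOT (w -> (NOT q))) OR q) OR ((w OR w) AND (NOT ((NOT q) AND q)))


Search for a satisfying assignment over {q, w}.
Try q=T, w=F: the formula evaluates to T.
A satisfying assignment exists.

Satisfiable.


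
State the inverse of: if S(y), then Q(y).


The inverse of (P → Q) is (¬P → ¬Q). It is equivalent to the converse, not to the original.
Here P = 'S(y)' and Q = 'Q(y)'.

If not (S(y)), then not (Q(y)).


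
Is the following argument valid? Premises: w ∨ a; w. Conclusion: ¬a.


This is affirming a disjunct (fallacy). There exist truth assignments where the premises are all true but the conclusion is false.

Invalid.


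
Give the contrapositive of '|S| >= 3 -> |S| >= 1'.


The contrapositive of (P → Q) is (¬Q → ¬P); it is logically equivalent to the original.
Here P = '|S| >= 3' and Q = '|S| >= 1'.

If not (|S| >= 1), then not (|S| >= 3).


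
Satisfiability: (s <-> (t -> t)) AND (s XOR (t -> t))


Check all 4 assignments over {s, t}:
s | t | φ
---------
F | F | F
T | F | F
F | T | F
T | T | F
No assignment makes the formula true.

Unsatisfiable.


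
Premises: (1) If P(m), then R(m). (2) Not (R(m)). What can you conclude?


Modus tollens: from (P → Q) and ¬Q, infer ¬P.
Q = 'R(m)' is denied; since P → Q, P must also fail.

Not (P(m)).


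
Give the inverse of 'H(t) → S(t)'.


The inverse of (P → Q) is (¬P → ¬Q). It is equivalent to the converse, not to the original.
Here P = 'H(t)' and Q = 'S(t)'.

If not (H(t)), then not (S(t)).


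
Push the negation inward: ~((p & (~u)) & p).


De Morgan: the negation of a conjunction is the disjunction of the negations.
Distribute ~ across &, flipping it to |, and negate each literal.

((~p) | u) | (~p)


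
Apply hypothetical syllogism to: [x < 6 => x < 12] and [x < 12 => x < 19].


Hypothetical syllogism: from (P → Q) and (Q → R), infer (P → R).
Chain the two implications through the shared middle term 'x < 12'.

x < 6 => x < 19


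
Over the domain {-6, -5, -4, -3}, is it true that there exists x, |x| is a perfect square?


Evaluate the predicate on each element: -6:F, -5:F, -4:T, -3:F.
Witness x = -4 satisfies the predicate.

T


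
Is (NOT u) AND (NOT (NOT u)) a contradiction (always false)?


Truth table over {u}:
u | φ
-----
F | F
T | F
Every row is false.

Yes, it is a contradiction.


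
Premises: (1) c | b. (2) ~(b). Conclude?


Disjunctive syllogism: from (P ∨ Q) and ¬P, infer Q.
One disjunct, 'b', is ruled out; the other must hold.

c


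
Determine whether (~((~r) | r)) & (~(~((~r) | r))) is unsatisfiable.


Truth table over {r}:
r | φ
-----
False | False
True | False
Every row is false.

Yes, it is a contradiction.


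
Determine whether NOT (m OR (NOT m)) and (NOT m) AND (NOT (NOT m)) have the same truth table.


Compare truth tables:
m | φ | ψ
---------
F | F | F
T | F | F
The columns φ and ψ agree on every row.

Yes, they are logically equivalent.


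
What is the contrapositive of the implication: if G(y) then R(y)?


The contrapositive of (P → Q) is (¬Q → ¬P); it is logically equivalent to the original.
Here P = 'G(y)' and Q = 'R(y)'.

If not (R(y)), then not (G(y)).


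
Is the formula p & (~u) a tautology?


Build the truth table over {p, u}:
p | u | φ
---------
False | False | False
True | False | True
False | True | False
True | True | False
Counterexample at row 1: with p=False, u=False, the formula is False.

No, it is not a tautology.


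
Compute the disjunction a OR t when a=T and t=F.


Disjunction is false only when both operands are false.
Substitute: a=T, t=F.
T OR F evaluates to T.

T


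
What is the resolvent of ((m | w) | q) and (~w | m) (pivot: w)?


The clauses contain complementary literals w and ~w.
Resolution eliminates this pair and disjoins the remaining literals (merging duplicates).

(m | q)


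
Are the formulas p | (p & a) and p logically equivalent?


Compare truth tables:
a | p | φ | ψ
-------------
False | False | False | False
True | False | False | False
False | True | True | True
True | True | True | True
The columns φ and ψ agree on every row.

Yes, they are logically equivalent.


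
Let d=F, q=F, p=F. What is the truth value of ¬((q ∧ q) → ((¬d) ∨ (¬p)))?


Substitute d=F, q=F, p=F:
q ∧ q = F ∧ F = F
¬d = T
¬p = T
(¬d) ∨ (¬p) = T ∨ T = T
(q ∧ q) → ((¬d) ∨ (¬p)) = F → T = T
¬((q ∧ q) → ((¬d) ∨ (¬p))) = F

F


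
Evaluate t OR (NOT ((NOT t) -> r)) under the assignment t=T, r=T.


Substitute t=T, r=T:
NOT t = F
(NOT t) -> r = F -> T = T
NOT ((NOT t) -> r) = F
t OR (NOT ((NOT t) -> r)) = T OR F = T

T


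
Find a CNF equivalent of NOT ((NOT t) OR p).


Step 1: Apply De Morgan: ¬((¬t) ∨ p) = ¬(¬t) ∧ ¬p.
Step 2: Eliminate any double negations (¬¬X = X).

t AND (NOT p)


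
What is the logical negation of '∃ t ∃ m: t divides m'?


Negation flips each quantifier (∀↔∃) and negates the inner predicate.
¬(∃ t ∃ m: φ) = ∀ t ∀ m: ¬φ.

∀ t ∀ m: ¬(t divides m)


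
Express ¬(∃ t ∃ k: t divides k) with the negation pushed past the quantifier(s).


Negation flips each quantifier (∀↔∃) and negates the inner predicate.
¬(∃ t ∃ k: φ) = ∀ t ∀ k: ¬φ.

∀ t ∀ k: ¬(t divides k)


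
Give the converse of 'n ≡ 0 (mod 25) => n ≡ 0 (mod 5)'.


The converse of (P → Q) is (Q → P). It is not in general equivalent to the original.
Here P = 'n ≡ 0 (mod 25)' and Q = 'n ≡ 0 (mod 5)'.

If n ≡ 0 (mod 5), then n ≡ 0 (mod 25).


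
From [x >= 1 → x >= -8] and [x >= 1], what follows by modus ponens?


Modus ponens: from (P → Q) and P, infer Q.
P = 'x >= 1' is asserted, and P → Q holds, so Q follows.

x >= -8.


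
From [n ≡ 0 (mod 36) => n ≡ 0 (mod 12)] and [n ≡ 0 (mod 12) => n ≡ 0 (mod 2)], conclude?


Hypothetical syllogism: from (P → Q) and (Q → R), infer (P → R).
Chain the two implications through the shared middle term 'n ≡ 0 (mod 12)'.

n ≡ 0 (mod 36) => n ≡ 0 (mod 2)


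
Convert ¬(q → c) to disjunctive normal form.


Step 1: Rewrite implication then negate: ¬(¬q ∨ c) = q ∧ ¬c.

q ∧ (¬c)


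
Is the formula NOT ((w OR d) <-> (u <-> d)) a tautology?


Build the truth table over {d, u, w}:
d | u | w | φ
-------------
F | F | F | T
T | F | F | T
F | T | F | F
T | T | F | F
F | F | T | F
T | F | T | T
F | T | T | T
T | T | T | F
Counterexample at row 3: with d=F, u=T, w=F, the formula is F.

No, it is not a tautology.


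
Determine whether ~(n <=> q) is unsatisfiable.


Truth table over {n, q}:
n | q | φ
---------
False | False | False
True | False | True
False | True | True
True | True | False
Satisfying assignment at row 2: n=True, q=False gives True.

No, it is not a contradiction.


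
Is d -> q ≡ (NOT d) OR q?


Compare truth tables:
d | q | φ | ψ
-------------
F | F | T | T
T | F | F | F
F | T | T | T
T | T | T | T
The columns φ and ψ agree on every row.

Yes, they are logically equivalent.


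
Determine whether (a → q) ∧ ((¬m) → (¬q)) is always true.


Build the truth table over {a, m, q}:
a | m | q | φ
-------------
F | F | F | T
T | F | F | F
F | T | F | T
T | T | F | F
F | F | T | F
T | F | T | F
F | T | T | T
T | T | T | T
Counterexample at row 2: with a=T, m=F, q=F, the formula is F.

No, it is not a tautology.


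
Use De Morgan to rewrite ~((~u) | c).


De Morgan: the negation of a disjunction is the conjunction of the negations.
Distribute ~ across |, flipping it to &, and negate each literal.

u & (~c)


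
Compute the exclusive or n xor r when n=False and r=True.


Exclusive or is true when exactly one operand is true.
Substitute: n=False, r=True.
False xor True evaluates to True.

True


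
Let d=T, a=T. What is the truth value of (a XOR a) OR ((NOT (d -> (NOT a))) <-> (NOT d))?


Substitute d=T, a=T:
a XOR a = T XOR T = F
NOT a = F
d -> (NOT a) = T -> F = F
NOT (d -> (NOT a)) = T
NOT d = F
(NOT (d -> (NOT a))) <-> (NOT d) = T <-> F = F
(a XOR a) OR ((NOT (d -> (NOT a))) <-> (NOT d)) = F OR F = F

F


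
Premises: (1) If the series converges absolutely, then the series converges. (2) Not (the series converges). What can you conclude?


Modus tollens: from (P → Q) and ¬Q, infer ¬P.
Q = 'the series converges' is denied; since P → Q, P must also fail.

Not (the series converges absolutely).


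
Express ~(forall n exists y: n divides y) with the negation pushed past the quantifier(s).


Negation flips each quantifier (∀↔∃) and negates the inner predicate.
¬(forall n exists y: φ) = exists n forall y: ¬φ.

exists n forall y: ~(n divides y)


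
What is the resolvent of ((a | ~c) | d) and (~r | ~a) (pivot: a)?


The clauses contain complementary literals a and ~a.
Resolution eliminates this pair and disjoins the remaining literals (merging duplicates).

((~c | d) | ~r)


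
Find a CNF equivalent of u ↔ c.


Step 1: Rewrite u ↔ c as (u → c) ∧ (c → u).
Step 2: Rewrite each implication as a disjunction.

((¬u) ∨ c) ∧ ((¬c) ∨ u)


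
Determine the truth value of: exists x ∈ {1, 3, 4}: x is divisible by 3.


Evaluate the predicate on each element: 1:False, 3:True, 4:False.
Witness x = 3 satisfies the predicate.

True


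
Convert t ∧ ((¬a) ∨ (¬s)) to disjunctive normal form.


Step 1: Distribute ∧ over ∨: t ∧ ((¬a) ∨ (¬s)) = (t ∧ (¬a)) ∨ (t ∧ (¬s)).

(t ∧ (¬a)) ∨ (t ∧ (¬s))


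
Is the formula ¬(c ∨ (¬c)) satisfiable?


Check all 2 assignments over {c}:
c | φ
-----
F | F
T | F
No assignment makes the formula true.

Unsatisfiable.


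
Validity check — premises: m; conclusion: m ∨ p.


This matches the form of disjunction introduction: the conclusion follows in every model of the premises.

Valid.


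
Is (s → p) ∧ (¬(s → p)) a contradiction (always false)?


Truth table over {p, s}:
p | s | φ
---------
F | F | F
T | F | F
F | T | F
T | T | F
Every row is false.

Yes, it is a contradiction.


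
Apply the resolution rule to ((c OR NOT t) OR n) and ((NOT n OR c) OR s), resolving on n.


The clauses contain complementary literals n and NOTn.
Resolution eliminates this pair and disjoins the remaining literals (merging duplicates).

((NOT t OR c) OR s)


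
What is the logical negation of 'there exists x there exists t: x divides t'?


Negation flips each quantifier (∀↔∃) and negates the inner predicate.
¬(there exists x there exists t: φ) = for all x for all t: ¬φ.

for all x for all t: NOT(x divides t)


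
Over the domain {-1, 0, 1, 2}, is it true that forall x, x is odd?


Evaluate the predicate on each element: -1:True, 0:False, 1:True, 2:False.
Counterexample x = 0 fails the predicate.

False


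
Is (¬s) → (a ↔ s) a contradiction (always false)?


Truth table over {a, s}:
a | s | φ
---------
F | F | T
T | F | F
F | T | T
T | T | T
Satisfying assignment at row 1: a=F, s=F gives T.

No, it is not a contradiction.


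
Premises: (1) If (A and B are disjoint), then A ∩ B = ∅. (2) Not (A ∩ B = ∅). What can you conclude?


Modus tollens: from (P → Q) and ¬Q, infer ¬P.
Q = 'A ∩ B = ∅' is denied; since P → Q, P must also fail.

Not ((A and B are disjoint)).


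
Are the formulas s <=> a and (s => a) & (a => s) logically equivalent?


Compare truth tables:
a | s | φ | ψ
-------------
False | False | True | True
True | False | False | False
False | True | False | False
True | True | True | True
The columns φ and ψ agree on every row.

Yes, they are logically equivalent.


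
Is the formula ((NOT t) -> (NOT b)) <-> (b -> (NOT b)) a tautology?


Build the truth table over {b, t}:
b | t | φ
---------
F | F | T
T | F | T
F | T | T
T | T | F
Counterexample at row 4: with b=T, t=T, the formula is F.

No, it is not a tautology.


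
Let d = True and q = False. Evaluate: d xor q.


Exclusive or is true when exactly one operand is true.
Substitute: d=True, q=False.
True xor False evaluates to True.

True


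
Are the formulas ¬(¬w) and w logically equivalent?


Compare truth tables:
w | φ | ψ
---------
F | F | F
T | T | T
The columns φ and ψ agree on every row.

Yes, they are logically equivalent.


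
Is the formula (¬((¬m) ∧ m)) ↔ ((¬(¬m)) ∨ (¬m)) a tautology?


Build the truth table over {m}:
m | φ
-----
F | T
T | T
Every row evaluates to true.

Yes, it is a tautology.


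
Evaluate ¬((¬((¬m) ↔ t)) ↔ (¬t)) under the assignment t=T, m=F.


Substitute t=T, m=F:
¬m = T
(¬m) ↔ t = T ↔ T = T
¬((¬m) ↔ t) = F
¬t = F
(¬((¬m) ↔ t)) ↔ (¬t) = F ↔ F = T
¬((¬((¬m) ↔ t)) ↔ (¬t)) = F

F


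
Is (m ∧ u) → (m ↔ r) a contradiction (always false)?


Truth table over {m, r, u}:
m | r | u | φ
-------------
F | F | F | T
T | F | F | T
F | T | F | T
T | T | F | T
F | F | T | T
T | F | T | F
F | T | T | T
T | T | T | T
Satisfying assignment at row 1: m=F, r=F, u=F gives T.

No, it is not a contradiction.


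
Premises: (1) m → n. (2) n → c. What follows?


Hypothetical syllogism: from (P → Q) and (Q → R), infer (P → R).
Chain the two implications through the shared middle term 'n'.

m → c


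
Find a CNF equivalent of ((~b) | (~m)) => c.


Step 1: Rewrite as ¬((¬b) ∨ (¬m)) ∨ c = (¬(¬b) ∧ ¬(¬m)) ∨ c.
Step 2: Distribute ∨ over ∧.
Step 3: Eliminate any double negations (¬¬X = X).

(b | c) & (m | c)


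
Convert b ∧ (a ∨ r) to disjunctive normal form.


Step 1: Distribute ∧ over ∨: b ∧ (a ∨ r) = (b ∧ a) ∨ (b ∧ r).

(b ∧ a) ∨ (b ∧ r)


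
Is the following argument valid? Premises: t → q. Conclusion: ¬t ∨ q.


This matches the form of material implication: the conclusion follows in every model of the premises.

Valid.


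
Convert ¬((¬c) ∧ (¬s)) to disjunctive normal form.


Step 1: Apply De Morgan: ¬((¬c) ∧ (¬s)) = ¬(¬c) ∨ ¬(¬s).
Step 2: Eliminate any double negations (¬¬X = X).

c ∨ s


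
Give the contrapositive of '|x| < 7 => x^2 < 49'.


The contrapositive of (P → Q) is (¬Q → ¬P); it is logically equivalent to the original.
Here P = '|x| < 7' and Q = 'x^2 < 49'.

If not (x^2 < 49), then not (|x| < 7).


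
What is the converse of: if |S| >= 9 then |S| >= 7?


The converse of (P → Q) is (Q → P). It is not in general equivalent to the original.
Here P = '|S| >= 9' and Q = '|S| >= 7'.

If |S| >= 7, then |S| >= 9.


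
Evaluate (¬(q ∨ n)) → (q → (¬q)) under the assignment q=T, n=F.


Substitute q=T, n=F:
q ∨ n = T ∨ F = T
¬(q ∨ n) = F
¬q = F
q → (¬q) = T → F = F
(¬(q ∨ n)) → (q → (¬q)) = F → F = T

T


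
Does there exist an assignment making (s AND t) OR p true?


Search for a satisfying assignment over {p, s, t}.
Try p=T, s=F, t=F: the formula evaluates to T.
A satisfying assignment exists.

Satisfiable.


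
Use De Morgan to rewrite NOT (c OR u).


De Morgan: the negation of a disjunction is the conjunction of the negations.
Distribute NOT across OR, flipping it to AND, and negate each literal.

(NOT c) AND (NOT u)


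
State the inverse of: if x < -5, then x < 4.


The inverse of (P → Q) is (¬P → ¬Q). It is equivalent to the converse, not to the original.
Here P = 'x < -5' and Q = 'x < 4'.

If not (x < -5), then not (x < 4).


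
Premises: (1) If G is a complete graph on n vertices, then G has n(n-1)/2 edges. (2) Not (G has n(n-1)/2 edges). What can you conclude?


Modus tollens: from (P → Q) and ¬Q, infer ¬P.
Q = 'G has n(n-1)/2 edges' is denied; since P → Q, P must also fail.

Not (G is a complete graph on n vertices).


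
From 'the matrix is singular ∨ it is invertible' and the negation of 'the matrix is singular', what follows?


Disjunctive syllogism: from (P ∨ Q) and ¬P, infer Q.
One disjunct, 'the matrix is singular', is ruled out; the other must hold.

it is invertible


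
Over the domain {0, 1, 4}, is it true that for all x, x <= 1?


Evaluate the predicate on each element: 0:T, 1:T, 4:F.
Counterexample x = 4 fails the predicate.

F


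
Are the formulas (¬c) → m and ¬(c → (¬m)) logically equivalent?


Compare truth tables:
c | m | φ | ψ
-------------
F | F | F | F
T | F | T | F
F | T | T | F
T | T | T | T
They differ at row 2 (c=T, m=F): φ=T but ψ=F.

No, they are not logically equivalent.


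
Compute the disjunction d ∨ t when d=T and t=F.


Disjunction is false only when both operands are false.
Substitute: d=T, t=F.
T ∨ F evaluates to T.

T


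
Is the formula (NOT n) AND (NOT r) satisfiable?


Search for a satisfying assignment over {n, r}.
Try n=F, r=F: the formula evaluates to T.
A satisfying assignment exists.

Satisfiable.


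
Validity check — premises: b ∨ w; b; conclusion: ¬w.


This is affirming a disjunct (fallacy). There exist truth assignments where the premises are all true but the conclusion is false.

Invalid.


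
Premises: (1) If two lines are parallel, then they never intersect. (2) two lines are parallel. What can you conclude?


Modus ponens: from (P → Q) and P, infer Q.
P = 'two lines are parallel' is asserted, and P → Q holds, so Q follows.

they never intersect.


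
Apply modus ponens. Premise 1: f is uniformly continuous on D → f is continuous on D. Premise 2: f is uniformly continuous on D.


Modus ponens: from (P → Q) and P, infer Q.
P = 'f is uniformly continuous on D' is asserted, and P → Q holds, so Q follows.

f is continuous on D.


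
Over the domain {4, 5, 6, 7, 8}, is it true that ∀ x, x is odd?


Evaluate the predicate on each element: 4:F, 5:T, 6:F, 7:T, 8:F.
Counterexample x = 4 fails the predicate.

F


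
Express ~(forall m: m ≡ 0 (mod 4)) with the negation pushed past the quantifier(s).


¬(forall x: φ) = exists x: ¬φ, and ¬(exists x: φ) = forall x: ¬φ.
Apply to the universal statement.

exists m: ~(m ≡ 0 (mod 4))


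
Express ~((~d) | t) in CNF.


Step 1: Apply De Morgan: ¬((¬d) ∨ t) = ¬(¬d) ∧ ¬t.
Step 2: Eliminate any double negations (¬¬X = X).

d & (~t)


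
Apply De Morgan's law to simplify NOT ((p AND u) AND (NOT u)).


De Morgan: the negation of a conjunction is the disjunction of the negations.
Distribute NOT across AND, flipping it to OR, and negate each literal.

((NOT p) OR (NOT u)) OR u


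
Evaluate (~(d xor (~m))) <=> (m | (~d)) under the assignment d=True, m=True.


Substitute d=True, m=True:
~m = False
d xor (~m) = True xor False = True
~(d xor (~m)) = False
~d = False
m | (~d) = True | False = True
(~(d xor (~m))) <=> (m | (~d)) = False <=> True = False

False


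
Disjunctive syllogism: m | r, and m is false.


Disjunctive syllogism: from (P ∨ Q) and ¬P, infer Q.
One disjunct, 'm', is ruled out; the other must hold.

r


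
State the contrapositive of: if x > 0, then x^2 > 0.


The contrapositive of (P → Q) is (¬Q → ¬P); it is logically equivalent to the original.
Here P = 'x > 0' and Q = 'x^2 > 0'.

If not (x^2 > 0), then not (x > 0).


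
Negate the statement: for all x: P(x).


¬(for all x: φ) = there exists x: ¬φ, and ¬(there exists x: φ) = for all x: ¬φ.
Apply to the universal statement.

there exists x: NOT(P(x))


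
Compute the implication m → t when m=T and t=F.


Implication is false only when antecedent is true and consequent is false.
Substitute: m=T, t=F.
T → F evaluates to F.

F


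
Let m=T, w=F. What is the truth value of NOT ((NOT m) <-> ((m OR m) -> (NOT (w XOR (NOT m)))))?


Substitute m=T, w=F:
NOT m = F
m OR m = T OR T = T
NOT m = F
w XOR (NOT m) = F XOR F = F
NOT (w XOR (NOT m)) = T
(m OR m) -> (NOT (w XOR (NOT m))) = T -> T = T
(NOT m) <-> ((m OR m) -> (NOT (w XOR (NOT m)))) = F <-> T = F
NOT ((NOT m) <-> ((m OR m) -> (NOT (w XOR (NOT m))))) = T

T


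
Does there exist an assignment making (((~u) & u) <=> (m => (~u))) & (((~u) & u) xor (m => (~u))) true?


Check all 4 assignments over {m, u}:
m | u | φ
---------
False | False | False
True | False | False
False | True | False
True | True | False
No assignment makes the formula true.

Unsatisfiable.


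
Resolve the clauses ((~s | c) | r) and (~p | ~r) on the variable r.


The clauses contain complementary literals r and ~r.
Resolution eliminates this pair and disjoins the remaining literals (merging duplicates).

((~s | c) | ~p)


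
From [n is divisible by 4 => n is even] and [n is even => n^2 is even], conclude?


Hypothetical syllogism: from (P → Q) and (Q → R), infer (P → R).
Chain the two implications through the shared middle term 'n is even'.

n is divisible by 4 => n^2 is even


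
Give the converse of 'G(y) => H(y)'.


The converse of (P → Q) is (Q → P). It is not in general equivalent to the original.
Here P = 'G(y)' and Q = 'H(y)'.

If H(y), then G(y).


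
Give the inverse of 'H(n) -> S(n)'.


The inverse of (P → Q) is (¬P → ¬Q). It is equivalent to the converse, not to the original.
Here P = 'H(n)' and Q = 'S(n)'.

If not (H(n)), then not (S(n)).


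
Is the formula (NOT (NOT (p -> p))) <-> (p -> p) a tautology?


Build the truth table over {p}:
p | φ
-----
F | T
T | T
Every row evaluates to true.

Yes, it is a tautology.


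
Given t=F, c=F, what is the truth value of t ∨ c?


Disjunction is false only when both operands are false.
Substitute: t=F, c=F.
F ∨ F evaluates to F.

F


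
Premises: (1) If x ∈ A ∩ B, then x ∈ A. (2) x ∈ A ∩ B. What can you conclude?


Modus ponens: from (P → Q) and P, infer Q.
P = 'x ∈ A ∩ B' is asserted, and P → Q holds, so Q follows.

x ∈ A.


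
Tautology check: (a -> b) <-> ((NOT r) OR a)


Build the truth table over {a, b, r}:
a | b | r | φ
-------------
F | F | F | T
T | F | F | F
F | T | F | T
T | T | F | T
F | F | T | F
T | F | T | F
F | T | T | F
T | T | T | T
Counterexample at row 2: with a=T, b=F, r=F, the formula is F.

No, it is not a tautology.


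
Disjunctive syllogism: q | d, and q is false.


Disjunctive syllogism: from (P ∨ Q) and ¬P, infer Q.
One disjunct, 'q', is ruled out; the other must hold.

d


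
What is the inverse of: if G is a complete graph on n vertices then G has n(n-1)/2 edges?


The inverse of (P → Q) is (¬P → ¬Q). It is equivalent to the converse, not to the original.
Here P = 'G is a complete graph on n vertices' and Q = 'G has n(n-1)/2 edges'.

If not (G is a complete graph on n vertices), then not (G has n(n-1)/2 edges).


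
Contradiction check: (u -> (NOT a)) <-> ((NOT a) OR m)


Truth table over {a, m, u}:
a | m | u | φ
-------------
F | F | F | T
T | F | F | F
F | T | F | T
T | T | F | T
F | F | T | T
T | F | T | T
F | T | T | T
T | T | T | F
Satisfying assignment at row 1: a=F, m=F, u=F gives T.

No, it is not a contradiction.


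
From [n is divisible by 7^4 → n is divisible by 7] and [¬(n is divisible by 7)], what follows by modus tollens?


Modus tollens: from (P → Q) and ¬Q, infer ¬P.
Q = 'n is divisible by 7' is denied; since P → Q, P must also fail.

Not (n is divisible by 7^4).


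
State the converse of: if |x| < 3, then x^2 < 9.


The converse of (P → Q) is (Q → P). It is not in general equivalent to the original.
Here P = '|x| < 3' and Q = 'x^2 < 9'.

If x^2 < 9, then |x| < 3.


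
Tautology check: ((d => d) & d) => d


Build the truth table over {d}:
d | φ
-----
False | True
True | True
Every row evaluates to true.

Yes, it is a tautology.


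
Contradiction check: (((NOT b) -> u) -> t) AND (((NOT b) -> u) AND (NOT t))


Truth table over {b, t, u}:
b | t | u | φ
-------------
F | F | F | F
T | F | F | F
F | T | F | F
T | T | F | F
F | F | T | F
T | F | T | F
F | T | T | F
T | T | T | F
Every row is false.

Yes, it is a contradiction.


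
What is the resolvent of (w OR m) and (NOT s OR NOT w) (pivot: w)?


The clauses contain complementary literals w and NOTw.
Resolution eliminates this pair and disjoins the remaining literals (merging duplicates).

(m OR NOT s)


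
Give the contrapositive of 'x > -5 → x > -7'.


The contrapositive of (P → Q) is (¬Q → ¬P); it is logically equivalent to the original.
Here P = 'x > -5' and Q = 'x > -7'.

If not (x > -7), then not (x > -5).


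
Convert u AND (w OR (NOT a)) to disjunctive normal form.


Step 1: Distribute ∧ over ∨: u ∧ (w ∨ (¬a)) = (u ∧ w) ∨ (u ∧ (¬a)).

(u AND w) OR (u AND (NOT a))


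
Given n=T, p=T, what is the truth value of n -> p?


Implication is false only when antecedent is true and consequent is false.
Substitute: n=T, p=T.
T -> T evaluates to T.

T


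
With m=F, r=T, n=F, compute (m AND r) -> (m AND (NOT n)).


Substitute m=F, r=T, n=F:
m AND r = F AND T = F
NOT n = T
m AND (NOT n) = F AND T = F
(m AND r) -> (m AND (NOT n)) = F -> F = T

T


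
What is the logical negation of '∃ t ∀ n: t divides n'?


Negation flips each quantifier (∀↔∃) and negates the inner predicate.
¬(∃ t ∀ n: φ) = ∀ t ∃ n: ¬φ.

∀ t ∃ n: ¬(t divides n)


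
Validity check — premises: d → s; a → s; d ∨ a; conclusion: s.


This matches the form of proof by cases: the conclusion follows in every model of the premises.

Valid.


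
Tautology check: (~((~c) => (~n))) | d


Build the truth table over {c, d, n}:
c | d | n | φ
-------------
False | False | False | False
True | False | False | False
False | True | False | True
True | True | False | True
False | False | True | True
True | False | True | False
False | True | True | True
True | True | True | True
Counterexample at row 1: with c=False, d=False, n=False, the formula is False.

No, it is not a tautology.


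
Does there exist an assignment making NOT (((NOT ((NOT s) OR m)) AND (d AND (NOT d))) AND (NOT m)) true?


Search for a satisfying assignment over {d, m, s}.
Try d=F, m=F, s=F: the formula evaluates to T.
A satisfying assignment exists.

Satisfiable.


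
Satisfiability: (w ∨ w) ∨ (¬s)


Search for a satisfying assignment over {s, w}.
Try s=F, w=F: the formula evaluates to T.
A satisfying assignment exists.

Satisfiable.


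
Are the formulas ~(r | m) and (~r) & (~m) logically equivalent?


Compare truth tables:
m | r | φ | ψ
-------------
False | False | True | True
True | False | False | False
False | True | False | False
True | True | False | False
The columns φ and ψ agree on every row.

Yes, they are logically equivalent.


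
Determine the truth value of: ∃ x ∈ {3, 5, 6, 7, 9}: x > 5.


Evaluate the predicate on each element: 3:F, 5:F, 6:T, 7:T, 9:T.
Witness x = 6 satisfies the predicate.

T


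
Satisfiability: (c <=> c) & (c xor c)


Check all 2 assignments over {c}:
c | φ
-----
False | False
True | False
No assignment makes the formula true.

Unsatisfiable.


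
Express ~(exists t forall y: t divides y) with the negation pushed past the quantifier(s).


Negation flips each quantifier (∀↔∃) and negates the inner predicate.
¬(exists t forall y: φ) = forall t exists y: ¬φ.

forall t exists y: ~(t divides y)


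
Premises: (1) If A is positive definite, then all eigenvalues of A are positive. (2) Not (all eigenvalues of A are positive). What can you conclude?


Modus tollens: from (P → Q) and ¬Q, infer ¬P.
Q = 'all eigenvalues of A are positive' is denied; since P → Q, P must also fail.

Not (A is positive definite).


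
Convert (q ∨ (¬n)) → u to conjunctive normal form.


Step 1: Rewrite as ¬(q ∨ (¬n)) ∨ u = (¬q ∧ ¬(¬n)) ∨ u.
Step 2: Distribute ∨ over ∧.
Step 3: Eliminate any double negations (¬¬X = X).

((¬q) ∨ u) ∧ (n ∨ u)


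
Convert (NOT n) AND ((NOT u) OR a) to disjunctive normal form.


Step 1: Distribute ∧ over ∨: (¬n) ∧ ((¬u) ∨ a) = ((¬n) ∧ (¬u)) ∨ ((¬n) ∧ a).

((NOT n) AND (NOT u)) OR ((NOT n) AND a)


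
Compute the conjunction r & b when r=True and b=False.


Conjunction is true only when both operands are true.
Substitute: r=True, b=False.
True & False evaluates to False.

False


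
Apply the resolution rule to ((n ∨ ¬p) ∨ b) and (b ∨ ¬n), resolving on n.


The clauses contain complementary literals n and ¬n.
Resolution eliminates this pair and disjoins the remaining literals (merging duplicates).

(b ∨ ¬p)


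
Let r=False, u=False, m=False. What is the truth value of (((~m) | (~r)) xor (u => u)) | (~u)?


Substitute r=False, u=False, m=False:
~m = True
~r = True
(~m) | (~r) = True | True = True
u => u = False => False = True
((~m) | (~r)) xor (u => u) = True xor True = False
~u = True
(((~m) | (~r)) xor (u => u)) | (~u) = False | True = True

True


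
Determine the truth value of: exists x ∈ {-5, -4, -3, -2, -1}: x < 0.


Evaluate the predicate on each element: -5:True, -4:True, -3:True, -2:True, -1:True.
Witness x = -5 satisfies the predicate.

True


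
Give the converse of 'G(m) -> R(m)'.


The converse of (P → Q) is (Q → P). It is not in general equivalent to the original.
Here P = 'G(m)' and Q = 'R(m)'.

If R(m), then G(m).


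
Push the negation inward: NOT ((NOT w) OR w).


De Morgan: the negation of a disjunction is the conjunction of the negations.
Distribute NOT across OR, flipping it to AND, and negate each literal.

w AND (NOT w)


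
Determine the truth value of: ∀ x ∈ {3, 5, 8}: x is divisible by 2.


Evaluate the predicate on each element: 3:F, 5:F, 8:T.
Counterexample x = 3 fails the predicate.

F


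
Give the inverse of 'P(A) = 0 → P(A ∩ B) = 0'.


The inverse of (P → Q) is (¬P → ¬Q). It is equivalent to the converse, not to the original.
Here P = 'P(A) = 0' and Q = 'P(A ∩ B) = 0'.

If not (P(A) = 0), then not (P(A ∩ B) = 0).


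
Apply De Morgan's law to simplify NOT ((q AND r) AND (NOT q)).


De Morgan: the negation of a conjunction is the disjunction of the negations.
Distribute NOT across AND, flipping it to OR, and negate each literal.

((NOT q) OR (NOT r)) OR q


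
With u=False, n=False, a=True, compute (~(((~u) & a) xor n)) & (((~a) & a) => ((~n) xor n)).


Substitute u=False, n=False, a=True:
~u = True
(~u) & a = True & True = True
((~u) & a) xor n = True xor False = True
~(((~u) & a) xor n) = False
~a = False
(~a) & a = False & True = False
~n = True
(~n) xor n = True xor False = True
((~a) & a) => ((~n) xor n) = False => True = True
(~(((~u) & a) xor n)) & (((~a) & a) => ((~n) xor n)) = False & True = False

False


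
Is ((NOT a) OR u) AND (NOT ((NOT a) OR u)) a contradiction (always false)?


Truth table over {a, u}:
a | u | φ
---------
F | F | F
T | F | F
F | T | F
T | T | F
Every row is false.

Yes, it is a contradiction.


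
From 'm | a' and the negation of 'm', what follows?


Disjunctive syllogism: from (P ∨ Q) and ¬P, infer Q.
One disjunct, 'm', is ruled out; the other must hold.

a


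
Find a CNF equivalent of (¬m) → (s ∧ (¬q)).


Step 1: Rewrite (¬m) → (s ∧ (¬q)) as ¬(¬m) ∨ (s ∧ (¬q)).
Step 2: Distribute ∨ over ∧.
Step 3: Eliminate any double negations (¬¬X = X).

(m ∨ s) ∧ (m ∨ (¬q))


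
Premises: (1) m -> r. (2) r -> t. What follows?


Hypothetical syllogism: from (P → Q) and (Q → R), infer (P → R).
Chain the two implications through the shared middle term 'r'.

m -> t


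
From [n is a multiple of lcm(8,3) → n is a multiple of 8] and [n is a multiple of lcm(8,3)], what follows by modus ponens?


Modus ponens: from (P → Q) and P, infer Q.
P = 'n is a multiple of lcm(8,3)' is asserted, and P → Q holds, so Q follows.

n is a multiple of 8.


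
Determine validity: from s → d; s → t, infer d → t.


This is (no valid rule). There exist truth assignments where the premises are all true but the conclusion is false.

Invalid.


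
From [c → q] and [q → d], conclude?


Hypothetical syllogism: from (P → Q) and (Q → R), infer (P → R).
Chain the two implications through the shared middle term 'q'.

c → d


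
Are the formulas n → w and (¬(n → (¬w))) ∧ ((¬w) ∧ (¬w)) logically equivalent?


Compare truth tables:
n | w | φ | ψ
-------------
F | F | T | F
T | F | F | F
F | T | T | F
T | T | T | F
They differ at row 1 (n=F, w=F): φ=T but ψ=F.

No, they are not logically equivalent.


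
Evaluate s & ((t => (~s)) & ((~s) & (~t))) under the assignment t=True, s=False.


Substitute t=True, s=False:
~s = True
t => (~s) = True => True = True
~s = True
~t = False
(~s) & (~t) = True & False = False
(t => (~s)) & ((~s) & (~t)) = True & False = False
s & ((t => (~s)) & ((~s) & (~t))) = False & False = False

False


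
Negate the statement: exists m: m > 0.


¬(forall x: φ) = exists x: ¬φ, and ¬(exists x: φ) = forall x: ¬φ.
Apply to the existential statement.

forall m: ~(m > 0)


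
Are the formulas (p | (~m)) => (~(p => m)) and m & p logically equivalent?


Compare truth tables:
m | p | φ | ψ
-------------
False | False | False | False
True | False | True | False
False | True | True | False
True | True | False | True
They differ at row 2 (m=True, p=False): φ=True but ψ=False.

No, they are not logically equivalent.


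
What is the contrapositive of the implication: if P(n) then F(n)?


The contrapositive of (P → Q) is (¬Q → ¬P); it is logically equivalent to the original.
Here P = 'P(n)' and Q = 'F(n)'.

If not (F(n)), then not (P(n)).


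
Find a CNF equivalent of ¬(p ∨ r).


Step 1: Apply De Morgan: ¬(p ∨ r) = ¬p ∧ ¬r.

(¬p) ∧ (¬r)


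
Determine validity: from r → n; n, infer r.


This is affirming the consequent (fallacy). There exist truth assignments where the premises are all true but the conclusion is false.

Invalid.


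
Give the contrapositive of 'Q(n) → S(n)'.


The contrapositive of (P → Q) is (¬Q → ¬P); it is logically equivalent to the original.
Here P = 'Q(n)' and Q = 'S(n)'.

If not (S(n)), then not (Q(n)).


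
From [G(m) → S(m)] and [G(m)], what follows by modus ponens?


Modus ponens: from (P → Q) and P, infer Q.
P = 'G(m)' is asserted, and P → Q holds, so Q follows.

S(m).


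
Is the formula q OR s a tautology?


Build the truth table over {q, s}:
q | s | φ
---------
F | F | F
T | F | T
F | T | T
T | T | T
Counterexample at row 1: with q=F, s=F, the formula is F.

No, it is not a tautology.


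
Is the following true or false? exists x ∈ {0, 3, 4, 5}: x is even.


Evaluate the predicate on each element: 0:True, 3:False, 4:True, 5:False.
Witness x = 0 satisfies the predicate.

True


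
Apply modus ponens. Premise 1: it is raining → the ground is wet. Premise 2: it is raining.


Modus ponens: from (P → Q) and P, infer Q.
P = 'it is raining' is asserted, and P → Q holds, so Q follows.

the ground is wet.


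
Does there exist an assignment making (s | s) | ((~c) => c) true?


Search for a satisfying assignment over {c, s}.
Try c=True, s=False: the formula evaluates to True.
A satisfying assignment exists.

Satisfiable.


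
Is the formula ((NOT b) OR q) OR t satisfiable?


Search for a satisfying assignment over {b, q, t}.
Try b=F, q=F, t=F: the formula evaluates to T.
A satisfying assignment exists.

Satisfiable.


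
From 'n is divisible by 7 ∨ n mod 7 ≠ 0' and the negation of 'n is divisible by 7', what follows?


Disjunctive syllogism: from (P ∨ Q) and ¬P, infer Q.
One disjunct, 'n is divisible by 7', is ruled out; the other must hold.

n mod 7 ≠ 0


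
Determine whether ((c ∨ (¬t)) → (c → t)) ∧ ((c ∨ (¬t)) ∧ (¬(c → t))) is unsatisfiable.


Truth table over {c, t}:
c | t | φ
---------
F | F | F
T | F | F
F | T | F
T | T | F
Every row is false.

Yes, it is a contradiction.


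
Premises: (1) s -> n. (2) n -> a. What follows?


Hypothetical syllogism: from (P → Q) and (Q → R), infer (P → R).
Chain the two implications through the shared middle term 'n'.

s -> a


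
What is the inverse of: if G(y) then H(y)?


The inverse of (P → Q) is (¬P → ¬Q). It is equivalent to the converse, not to the original.
Here P = 'G(y)' and Q = 'H(y)'.

If not (G(y)), then not (H(y)).


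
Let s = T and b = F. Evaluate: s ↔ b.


Biconditional is true when both operands have the same truth value.
Substitute: s=T, b=F.
T ↔ F evaluates to F.

F


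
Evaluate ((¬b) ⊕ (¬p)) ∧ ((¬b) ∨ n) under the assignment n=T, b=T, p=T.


Substitute n=T, b=T, p=T:
¬b = F
¬p = F
(¬b) ⊕ (¬p) = F ⊕ F = F
¬b = F
(¬b) ∨ n = F ∨ T = T
((¬b) ⊕ (¬p)) ∧ ((¬b) ∨ n) = F ∧ T = F

F


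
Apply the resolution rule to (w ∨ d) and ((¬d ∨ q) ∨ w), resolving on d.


The clauses contain complementary literals d and ¬d.
Resolution eliminates this pair and disjoins the remaining literals (merging duplicates).

(w ∨ q)


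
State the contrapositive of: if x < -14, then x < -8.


The contrapositive of (P → Q) is (¬Q → ¬P); it is logically equivalent to the original.
Here P = 'x < -14' and Q = 'x < -8'.

If not (x < -8), then not (x < -14).


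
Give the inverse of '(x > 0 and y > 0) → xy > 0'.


The inverse of (P → Q) is (¬P → ¬Q). It is equivalent to the converse, not to the original.
Here P = '(x > 0 and y > 0)' and Q = 'xy > 0'.

If not ((x > 0 and y > 0)), then not (xy > 0).


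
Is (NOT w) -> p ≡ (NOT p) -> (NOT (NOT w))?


Compare truth tables:
p | w | φ | ψ
-------------
F | F | F | F
T | F | T | T
F | T | T | T
T | T | T | T
The columns φ and ψ agree on every row.

Yes, they are logically equivalent.


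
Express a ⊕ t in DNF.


Step 1: a ⊕ t is true exactly when they disagree: (a ∧ ¬t) ∨ (¬a ∧ t).

(a ∧ (¬t)) ∨ ((¬a) ∧ t)


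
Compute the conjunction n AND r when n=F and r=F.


Conjunction is true only when both operands are true.
Substitute: n=F, r=F.
F AND F evaluates to F.

F


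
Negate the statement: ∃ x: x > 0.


¬(∀ x: φ) = ∃ x: ¬φ, and ¬(∃ x: φ) = ∀ x: ¬φ.
Apply to the existential statement.

∀ x: ¬(x > 0)
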